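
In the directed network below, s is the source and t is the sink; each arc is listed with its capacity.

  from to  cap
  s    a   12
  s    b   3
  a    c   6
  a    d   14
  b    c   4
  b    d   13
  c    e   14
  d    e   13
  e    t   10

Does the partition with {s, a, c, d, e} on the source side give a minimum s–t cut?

Given cut capacity: 3 + 10 = 13.
Augment s→a→c→e→t: bottleneck 6, flow now 6.
Augment s→a→d→e→t: bottleneck 4, flow now 10.
No augmenting path remains; maximum flow = 10.
In the residual graph, reachable from s: {s, a, b, c, d, e}.
Min-cut edges: e→t (10); capacity 10 = 10.
Cut capacity 13 exceeds the max flow 10, so it is not minimum.

No — its capacity is 13, but the minimum cut has capacity 10.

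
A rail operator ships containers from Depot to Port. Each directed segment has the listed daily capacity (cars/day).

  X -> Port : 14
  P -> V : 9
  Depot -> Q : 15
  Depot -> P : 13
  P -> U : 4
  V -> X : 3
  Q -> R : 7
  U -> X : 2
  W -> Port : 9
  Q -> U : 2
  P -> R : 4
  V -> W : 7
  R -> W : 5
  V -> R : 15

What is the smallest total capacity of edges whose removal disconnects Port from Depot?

14

Augment Depot→P→R→W→Port: bottleneck 4, flow now 4.
Augment Depot→P→U→X→Port: bottleneck 2, flow now 6.
Augment Depot→P→V→W→Port: bottleneck 5, flow now 11.
Augment Depot→P→V→X→Port: bottleneck 2, flow now 13.
Augment Depot→Q→R→P→V→X→Port: bottleneck 1, flow now 14. (uses reverse residual edge)
No augmenting path remains; maximum flow = 14.
By max-flow min-cut, the minimum cut capacity equals the max flow.
In the residual graph, reachable from Depot: {Depot, P, Q, R, U, V, W}.
Min-cut edges: U→X (2), V→X (3), W→Port (9); capacity 2 + 3 + 9 = 14.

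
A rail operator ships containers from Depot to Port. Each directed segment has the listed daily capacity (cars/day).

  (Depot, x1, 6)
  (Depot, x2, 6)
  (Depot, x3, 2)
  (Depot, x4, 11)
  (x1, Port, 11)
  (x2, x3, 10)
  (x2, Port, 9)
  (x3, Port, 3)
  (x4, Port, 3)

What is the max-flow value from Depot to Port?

17

Augment Depot→x1→Port: bottleneck 6, flow now 6.
Augment Depot→x2→Port: bottleneck 6, flow now 12.
Augment Depot→x3→Port: bottleneck 2, flow now 14.
Augment Depot→x4→Port: bottleneck 3, flow now 17.
No augmenting path remains; maximum flow = 17.
In the residual graph, reachable from Depot: {Depot, x4}.
Min-cut edges: Depot→x1 (6), Depot→x2 (6), Depot→x3 (2), x4→Port (3); capacity 6 + 6 + 2 + 3 = 17.
This cut is saturated, so no flow can exceed 17.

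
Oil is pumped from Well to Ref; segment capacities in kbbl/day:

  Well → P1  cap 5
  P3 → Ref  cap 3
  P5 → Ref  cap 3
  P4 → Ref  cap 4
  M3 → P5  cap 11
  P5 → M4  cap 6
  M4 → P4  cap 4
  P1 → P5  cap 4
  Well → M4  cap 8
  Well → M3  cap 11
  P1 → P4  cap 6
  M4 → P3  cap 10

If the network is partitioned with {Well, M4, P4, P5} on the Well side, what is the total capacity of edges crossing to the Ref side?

Edges leaving {Well, M4, P4, P5}: Well→M3 (11), Well→P1 (5), M4→P3 (10), P4→Ref (4), P5→Ref (3).
Cut capacity = 11 + 5 + 10 + 4 + 3 = 33.

33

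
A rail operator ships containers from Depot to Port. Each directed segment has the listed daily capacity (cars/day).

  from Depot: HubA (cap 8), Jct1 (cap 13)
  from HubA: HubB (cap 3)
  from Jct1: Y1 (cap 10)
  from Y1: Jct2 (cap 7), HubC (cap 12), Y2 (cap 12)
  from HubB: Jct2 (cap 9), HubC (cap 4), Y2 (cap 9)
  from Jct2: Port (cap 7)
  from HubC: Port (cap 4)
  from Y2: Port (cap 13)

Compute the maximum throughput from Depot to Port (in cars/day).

13

Augment Depot→HubA→HubB→Jct2→Port: bottleneck 3, flow now 3.
Augment Depot→Jct1→Y1→Jct2→Port: bottleneck 4, flow now 7.
Augment Depot→Jct1→Y1→HubC→Port: bottleneck 4, flow now 11.
Augment Depot→Jct1→Y1→Y2→Port: bottleneck 2, flow now 13.
No augmenting path remains; maximum flow = 13.
In the residual graph, reachable from Depot: {Depot, HubA, Jct1}.
Min-cut edges: HubA→HubB (3), Jct1→Y1 (10); capacity 3 + 10 = 13.
This cut is saturated, so no flow can exceed 13.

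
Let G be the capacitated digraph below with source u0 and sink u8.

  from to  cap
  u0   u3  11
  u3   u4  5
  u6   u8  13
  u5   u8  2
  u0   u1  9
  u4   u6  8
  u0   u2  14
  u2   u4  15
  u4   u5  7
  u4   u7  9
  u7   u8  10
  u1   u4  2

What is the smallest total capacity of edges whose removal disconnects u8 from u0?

19

Augment u0→u1→u4→u5→u8: bottleneck 2, flow now 2.
Augment u0→u2→u4→u6→u8: bottleneck 8, flow now 10.
Augment u0→u2→u4→u7→u8: bottleneck 6, flow now 16.
Augment u0→u3→u4→u7→u8: bottleneck 3, flow now 19.
No augmenting path remains; maximum flow = 19.
By max-flow min-cut, the minimum cut capacity equals the max flow.
In the residual graph, reachable from u0: {u0, u1, u2, u3, u4, u5}.
Min-cut edges: u4→u6 (8), u4→u7 (9), u5→u8 (2); capacity 8 + 9 + 2 = 19.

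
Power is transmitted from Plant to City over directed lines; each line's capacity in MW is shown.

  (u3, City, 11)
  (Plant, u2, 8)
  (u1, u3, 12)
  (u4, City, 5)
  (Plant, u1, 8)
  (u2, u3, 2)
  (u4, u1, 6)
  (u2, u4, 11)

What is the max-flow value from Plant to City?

Augment Plant→u1→u3→City: bottleneck 8, flow now 8.
Augment Plant→u2→u3→City: bottleneck 2, flow now 10.
Augment Plant→u2→u4→City: bottleneck 5, flow now 15.
Augment Plant→u2→u4→u1→u3→City: bottleneck 1, flow now 16.
No augmenting path remains; maximum flow = 16.
In the residual graph, reachable from Plant: {Plant}.
Min-cut edges: Plant→u1 (8), Plant→u2 (8); capacity 8 + 8 = 16.
This cut is saturated, so no flow can exceed 16.

16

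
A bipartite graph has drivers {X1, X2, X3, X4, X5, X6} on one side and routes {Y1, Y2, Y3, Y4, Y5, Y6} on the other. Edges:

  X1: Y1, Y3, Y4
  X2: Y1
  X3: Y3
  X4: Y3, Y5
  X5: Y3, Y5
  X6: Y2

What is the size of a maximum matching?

5

Unit-capacity flow: source→left, listed edges, right→sink; max matching = max flow.
Augmenting path X1→Y1 (+1); matched 1.
Augmenting path X3→Y3 (+1); matched 2.
Augmenting path X4→Y5 (+1); matched 3.
Augmenting path X6→Y2 (+1); matched 4.
Augmenting path X2→Y1→X1→Y4 (+1); matched 5.
No augmenting path remains; maximum matching = 5.
König certificate: {X1, X2, X6, Y3, Y5} is a vertex cover of size 5 (every listed pair touches it), so no matching can be larger.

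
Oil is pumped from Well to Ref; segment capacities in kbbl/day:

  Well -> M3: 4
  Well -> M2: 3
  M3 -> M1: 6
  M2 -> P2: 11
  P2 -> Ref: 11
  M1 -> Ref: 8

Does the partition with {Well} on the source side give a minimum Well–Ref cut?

Given cut capacity: 4 + 3 = 7.
Augment Well→M3→M1→Ref: bottleneck 4, flow now 4.
Augment Well→M2→P2→Ref: bottleneck 3, flow now 7.
No augmenting path remains; maximum flow = 7.
Cut capacity 7 equals the max flow, so it is a minimum cut.

Yes — it is a minimum cut (capacity 7).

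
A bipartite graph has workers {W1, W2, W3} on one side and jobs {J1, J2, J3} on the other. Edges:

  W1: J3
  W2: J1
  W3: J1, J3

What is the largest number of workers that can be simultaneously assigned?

2

Unit-capacity flow: source→left, listed edges, right→sink; max matching = max flow.
Augmenting path W1→J3 (+1); matched 1.
Augmenting path W2→J1 (+1); matched 2.
No augmenting path remains; maximum matching = 2.
König certificate: {J1, J3} is a vertex cover of size 2 (every listed pair touches it), so no matching can be larger.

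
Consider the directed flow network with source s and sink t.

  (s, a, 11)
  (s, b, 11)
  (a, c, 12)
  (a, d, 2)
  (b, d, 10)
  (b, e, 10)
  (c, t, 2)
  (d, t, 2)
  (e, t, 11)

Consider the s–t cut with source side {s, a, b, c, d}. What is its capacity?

Edges leaving {s, a, b, c, d}: b→e (10), c→t (2), d→t (2).
Cut capacity = 10 + 2 + 2 = 14.

14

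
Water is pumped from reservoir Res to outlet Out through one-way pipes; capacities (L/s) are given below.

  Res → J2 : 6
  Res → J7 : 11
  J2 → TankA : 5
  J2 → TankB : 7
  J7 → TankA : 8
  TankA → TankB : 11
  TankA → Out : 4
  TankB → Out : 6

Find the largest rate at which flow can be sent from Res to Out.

10

Augment Res→J2→TankA→Out: bottleneck 4, flow now 4.
Augment Res→J2→TankB→Out: bottleneck 2, flow now 6.
Augment Res→J7→TankA→TankB→Out: bottleneck 4, flow now 10.
No augmenting path remains; maximum flow = 10.
In the residual graph, reachable from Res: {Res, J2, J7, TankA, TankB}.
Min-cut edges: TankA→Out (4), TankB→Out (6); capacity 4 + 6 = 10.
This cut is saturated, so no flow can exceed 10.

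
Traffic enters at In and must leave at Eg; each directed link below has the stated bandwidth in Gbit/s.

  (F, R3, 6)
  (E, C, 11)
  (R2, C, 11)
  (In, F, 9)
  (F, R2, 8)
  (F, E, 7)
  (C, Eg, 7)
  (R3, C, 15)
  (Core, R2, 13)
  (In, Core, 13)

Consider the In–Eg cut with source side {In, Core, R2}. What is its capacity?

20

Edges leaving {In, Core, R2}: In→F (9), R2→C (11).
Cut capacity = 9 + 11 = 20.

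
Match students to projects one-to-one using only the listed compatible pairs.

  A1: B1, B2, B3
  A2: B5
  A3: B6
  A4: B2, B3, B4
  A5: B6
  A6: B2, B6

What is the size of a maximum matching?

Unit-capacity flow: source→left, listed edges, right→sink; max matching = max flow.
Augmenting path A1→B1 (+1); matched 1.
Augmenting path A2→B5 (+1); matched 2.
Augmenting path A3→B6 (+1); matched 3.
Augmenting path A4→B2 (+1); matched 4.
Augmenting path A6→B2→A4→B3 (+1); matched 5.
No augmenting path remains; maximum matching = 5.
König certificate: {A1, A2, A4, A6, B6} is a vertex cover of size 5 (every listed pair touches it), so no matching can be larger.

5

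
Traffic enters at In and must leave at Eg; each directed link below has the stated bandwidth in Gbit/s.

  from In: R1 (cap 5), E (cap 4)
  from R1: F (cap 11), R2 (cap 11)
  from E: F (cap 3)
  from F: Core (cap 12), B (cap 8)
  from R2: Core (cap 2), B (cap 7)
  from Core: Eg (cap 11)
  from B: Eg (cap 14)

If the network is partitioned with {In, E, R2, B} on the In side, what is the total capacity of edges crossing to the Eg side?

24

Edges leaving {In, E, R2, B}: In→R1 (5), E→F (3), R2→Core (2), B→Eg (14).
Cut capacity = 5 + 3 + 2 + 14 = 24.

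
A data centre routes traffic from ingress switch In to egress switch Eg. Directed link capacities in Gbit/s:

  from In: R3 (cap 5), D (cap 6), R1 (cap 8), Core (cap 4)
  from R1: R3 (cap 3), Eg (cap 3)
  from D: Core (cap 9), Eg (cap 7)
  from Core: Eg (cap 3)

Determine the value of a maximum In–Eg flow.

Augment In→R1→Eg: bottleneck 3, flow now 3.
Augment In→D→Eg: bottleneck 6, flow now 9.
Augment In→Core→Eg: bottleneck 3, flow now 12.
No augmenting path remains; maximum flow = 12.
In the residual graph, reachable from In: {In, R1, Core, R3}.
Min-cut edges: In→D (6), R1→Eg (3), Core→Eg (3); capacity 6 + 3 + 3 = 12.
This cut is saturated, so no flow can exceed 12.

12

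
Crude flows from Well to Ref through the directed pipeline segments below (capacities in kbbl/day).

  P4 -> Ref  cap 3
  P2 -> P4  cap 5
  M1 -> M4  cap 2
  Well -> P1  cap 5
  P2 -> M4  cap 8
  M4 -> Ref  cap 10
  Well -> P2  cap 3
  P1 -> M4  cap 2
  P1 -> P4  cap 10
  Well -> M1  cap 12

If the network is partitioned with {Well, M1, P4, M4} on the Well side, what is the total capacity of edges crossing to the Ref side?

Edges leaving {Well, M1, P4, M4}: Well→P2 (3), Well→P1 (5), P4→Ref (3), M4→Ref (10).
Cut capacity = 3 + 5 + 3 + 10 = 21.

21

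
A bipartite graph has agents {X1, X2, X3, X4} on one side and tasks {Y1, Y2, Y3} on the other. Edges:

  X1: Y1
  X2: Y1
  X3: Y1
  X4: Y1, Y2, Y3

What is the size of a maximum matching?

Unit-capacity flow: source→left, listed edges, right→sink; max matching = max flow.
Augmenting path X1→Y1 (+1); matched 1.
Augmenting path X4→Y2 (+1); matched 2.
No augmenting path remains; maximum matching = 2.
König certificate: {X4, Y1} is a vertex cover of size 2 (every listed pair touches it), so no matching can be larger.

2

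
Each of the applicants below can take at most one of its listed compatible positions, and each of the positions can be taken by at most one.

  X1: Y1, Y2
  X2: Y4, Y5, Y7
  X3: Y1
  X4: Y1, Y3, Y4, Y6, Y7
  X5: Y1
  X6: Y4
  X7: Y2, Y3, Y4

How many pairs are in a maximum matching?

6

Unit-capacity flow: source→left, listed edges, right→sink; max matching = max flow.
Augmenting path X1→Y1 (+1); matched 1.
Augmenting path X2→Y4 (+1); matched 2.
Augmenting path X4→Y3 (+1); matched 3.
Augmenting path X7→Y2 (+1); matched 4.
Augmenting path X6→Y4→X2→Y5 (+1); matched 5.
Augmenting path X3→Y1→X1→Y2→X7→Y3→X4→Y6 (+1); matched 6.
No augmenting path remains; maximum matching = 6.
König certificate: {X1, X2, X4, X6, X7, Y1} is a vertex cover of size 6 (every listed pair touches it), so no matching can be larger.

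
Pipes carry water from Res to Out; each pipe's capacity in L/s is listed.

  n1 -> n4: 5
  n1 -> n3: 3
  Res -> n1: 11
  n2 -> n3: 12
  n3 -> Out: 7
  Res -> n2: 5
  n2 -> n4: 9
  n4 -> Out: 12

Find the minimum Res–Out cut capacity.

Augment Res→n1→n3→Out: bottleneck 3, flow now 3.
Augment Res→n1→n4→Out: bottleneck 5, flow now 8.
Augment Res→n2→n3→Out: bottleneck 4, flow now 12.
Augment Res→n2→n4→Out: bottleneck 1, flow now 13.
No augmenting path remains; maximum flow = 13.
By max-flow min-cut, the minimum cut capacity equals the max flow.
In the residual graph, reachable from Res: {Res, n1}.
Min-cut edges: Res→n2 (5), n1→n3 (3), n1→n4 (5); capacity 5 + 3 + 5 = 13.

13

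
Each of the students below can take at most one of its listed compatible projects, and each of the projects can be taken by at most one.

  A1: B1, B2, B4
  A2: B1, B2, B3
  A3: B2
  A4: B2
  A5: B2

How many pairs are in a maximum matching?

3

Unit-capacity flow: source→left, listed edges, right→sink; max matching = max flow.
Augmenting path A1→B1 (+1); matched 1.
Augmenting path A2→B2 (+1); matched 2.
Augmenting path A3→B2→A2→B3 (+1); matched 3.
No augmenting path remains; maximum matching = 3.
König certificate: {A1, A2, B2} is a vertex cover of size 3 (every listed pair touches it), so no matching can be larger.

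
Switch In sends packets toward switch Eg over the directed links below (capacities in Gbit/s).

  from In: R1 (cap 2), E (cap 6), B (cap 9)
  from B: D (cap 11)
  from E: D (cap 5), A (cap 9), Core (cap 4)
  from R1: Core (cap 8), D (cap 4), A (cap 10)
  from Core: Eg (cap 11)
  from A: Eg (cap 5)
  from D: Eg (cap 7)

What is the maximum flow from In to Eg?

Augment In→B→D→Eg: bottleneck 7, flow now 7.
Augment In→E→Core→Eg: bottleneck 4, flow now 11.
Augment In→E→A→Eg: bottleneck 2, flow now 13.
Augment In→R1→Core→Eg: bottleneck 2, flow now 15.
No augmenting path remains; maximum flow = 15.
In the residual graph, reachable from In: {In, B, D}.
Min-cut edges: In→E (6), In→R1 (2), D→Eg (7); capacity 6 + 2 + 7 = 15.
This cut is saturated, so no flow can exceed 15.

15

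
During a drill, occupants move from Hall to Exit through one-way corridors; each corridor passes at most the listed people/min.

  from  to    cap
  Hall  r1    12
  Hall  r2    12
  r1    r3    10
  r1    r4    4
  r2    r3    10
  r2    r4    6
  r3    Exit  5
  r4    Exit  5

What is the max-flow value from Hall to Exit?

Augment Hall→r1→r3→Exit: bottleneck 5, flow now 5.
Augment Hall→r1→r4→Exit: bottleneck 4, flow now 9.
Augment Hall→r2→r4→Exit: bottleneck 1, flow now 10.
No augmenting path remains; maximum flow = 10.
In the residual graph, reachable from Hall: {Hall, r1, r2, r3, r4}.
Min-cut edges: r3→Exit (5), r4→Exit (5); capacity 5 + 5 = 10.
This cut is saturated, so no flow can exceed 10.

10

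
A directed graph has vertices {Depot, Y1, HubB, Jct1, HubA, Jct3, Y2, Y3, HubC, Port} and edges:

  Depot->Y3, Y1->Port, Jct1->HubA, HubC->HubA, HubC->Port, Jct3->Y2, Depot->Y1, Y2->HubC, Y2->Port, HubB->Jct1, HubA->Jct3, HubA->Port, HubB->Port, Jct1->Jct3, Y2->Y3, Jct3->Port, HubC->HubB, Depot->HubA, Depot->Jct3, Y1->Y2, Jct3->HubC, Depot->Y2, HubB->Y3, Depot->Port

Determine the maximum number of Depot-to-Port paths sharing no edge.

Assign every edge capacity 1; by Menger, the answer equals the max flow.
Path Depot→Port (+1); total 1.
Path Depot→Y1→Port (+1); total 2.
Path Depot→HubA→Port (+1); total 3.
Path Depot→Jct3→Port (+1); total 4.
Path Depot→Y2→Port (+1); total 5.
No residual Depot→Port path; max flow = 5.
Certifying cut of size 5: {Depot→HubA, Depot→Jct3, Depot→Port, Depot→Y1, Depot→Y2}.

5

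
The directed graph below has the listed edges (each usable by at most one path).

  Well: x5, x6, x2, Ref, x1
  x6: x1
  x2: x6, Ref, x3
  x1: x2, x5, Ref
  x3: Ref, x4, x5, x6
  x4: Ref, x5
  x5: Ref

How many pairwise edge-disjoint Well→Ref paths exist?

5

Assign every edge capacity 1; by Menger, the answer equals the max flow.
Path Well→Ref (+1); total 1.
Path Well→x1→Ref (+1); total 2.
Path Well→x2→Ref (+1); total 3.
Path Well→x5→Ref (+1); total 4.
Path Well→x6→x1→x2→x3→Ref (+1); total 5.
No residual Well→Ref path; max flow = 5.
Certifying cut of size 5: {Well→Ref, Well→x1, Well→x2, Well→x5, Well→x6}.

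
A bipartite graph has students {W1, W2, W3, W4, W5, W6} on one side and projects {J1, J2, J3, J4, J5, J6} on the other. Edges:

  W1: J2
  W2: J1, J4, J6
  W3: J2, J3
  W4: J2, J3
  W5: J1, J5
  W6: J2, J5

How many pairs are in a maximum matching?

Unit-capacity flow: source→left, listed edges, right→sink; max matching = max flow.
Augmenting path W1→J2 (+1); matched 1.
Augmenting path W2→J1 (+1); matched 2.
Augmenting path W3→J3 (+1); matched 3.
Augmenting path W5→J5 (+1); matched 4.
Augmenting path W6→J5→W5→J1→W2→J4 (+1); matched 5.
No augmenting path remains; maximum matching = 5.
König certificate: {W2, W5, W6, J2, J3} is a vertex cover of size 5 (every listed pair touches it), so no matching can be larger.

5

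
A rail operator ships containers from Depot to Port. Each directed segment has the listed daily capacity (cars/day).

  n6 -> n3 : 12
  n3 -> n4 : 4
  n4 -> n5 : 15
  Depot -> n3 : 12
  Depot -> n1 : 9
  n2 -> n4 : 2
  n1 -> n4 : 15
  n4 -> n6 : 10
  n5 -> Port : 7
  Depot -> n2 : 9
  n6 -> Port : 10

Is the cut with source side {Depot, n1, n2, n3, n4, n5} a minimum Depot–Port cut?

No — its capacity is 17, but the minimum cut has capacity 15.

Given cut capacity: 10 + 7 = 17.
Augment Depot→n1→n4→n5→Port: bottleneck 7, flow now 7.
Augment Depot→n1→n4→n6→Port: bottleneck 2, flow now 9.
Augment Depot→n2→n4→n6→Port: bottleneck 2, flow now 11.
Augment Depot→n3→n4→n6→Port: bottleneck 4, flow now 15.
No augmenting path remains; maximum flow = 15.
In the residual graph, reachable from Depot: {Depot, n2, n3}.
Min-cut edges: Depot→n1 (9), n2→n4 (2), n3→n4 (4); capacity 9 + 2 + 4 = 15.
Cut capacity 17 exceeds the max flow 15, so it is not minimum.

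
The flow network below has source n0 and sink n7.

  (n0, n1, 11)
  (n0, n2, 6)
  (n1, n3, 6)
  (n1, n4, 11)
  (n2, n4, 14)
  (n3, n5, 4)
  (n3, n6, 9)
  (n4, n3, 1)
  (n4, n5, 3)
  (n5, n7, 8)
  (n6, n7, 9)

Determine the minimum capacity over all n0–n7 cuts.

Augment n0→n1→n3→n5→n7: bottleneck 4, flow now 4.
Augment n0→n1→n3→n6→n7: bottleneck 2, flow now 6.
Augment n0→n1→n4→n5→n7: bottleneck 3, flow now 9.
Augment n0→n1→n4→n3→n6→n7: bottleneck 1, flow now 10.
No augmenting path remains; maximum flow = 10.
By max-flow min-cut, the minimum cut capacity equals the max flow.
In the residual graph, reachable from n0: {n0, n1, n2, n4}.
Min-cut edges: n1→n3 (6), n4→n3 (1), n4→n5 (3); capacity 6 + 1 + 3 = 10.

10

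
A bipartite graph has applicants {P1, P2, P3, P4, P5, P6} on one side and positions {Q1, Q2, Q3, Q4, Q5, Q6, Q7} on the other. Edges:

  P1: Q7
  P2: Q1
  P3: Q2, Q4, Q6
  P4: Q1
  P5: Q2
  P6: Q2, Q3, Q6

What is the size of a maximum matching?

Unit-capacity flow: source→left, listed edges, right→sink; max matching = max flow.
Augmenting path P1→Q7 (+1); matched 1.
Augmenting path P2→Q1 (+1); matched 2.
Augmenting path P3→Q2 (+1); matched 3.
Augmenting path P6→Q3 (+1); matched 4.
Augmenting path P5→Q2→P3→Q4 (+1); matched 5.
No augmenting path remains; maximum matching = 5.
König certificate: {P1, P3, P5, P6, Q1} is a vertex cover of size 5 (every listed pair touches it), so no matching can be larger.

5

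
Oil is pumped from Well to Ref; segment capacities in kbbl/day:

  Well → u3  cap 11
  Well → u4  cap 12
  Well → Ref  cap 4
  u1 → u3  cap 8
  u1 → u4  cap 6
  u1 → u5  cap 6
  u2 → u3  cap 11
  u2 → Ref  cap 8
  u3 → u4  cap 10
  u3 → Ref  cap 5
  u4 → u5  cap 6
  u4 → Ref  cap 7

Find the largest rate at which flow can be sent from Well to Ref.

Augment Well→Ref: bottleneck 4, flow now 4.
Augment Well→u3→Ref: bottleneck 5, flow now 9.
Augment Well→u4→Ref: bottleneck 7, flow now 16.
No augmenting path remains; maximum flow = 16.
In the residual graph, reachable from Well: {Well, u3, u4, u5}.
Min-cut edges: Well→Ref (4), u3→Ref (5), u4→Ref (7); capacity 4 + 5 + 7 = 16.
This cut is saturated, so no flow can exceed 16.

16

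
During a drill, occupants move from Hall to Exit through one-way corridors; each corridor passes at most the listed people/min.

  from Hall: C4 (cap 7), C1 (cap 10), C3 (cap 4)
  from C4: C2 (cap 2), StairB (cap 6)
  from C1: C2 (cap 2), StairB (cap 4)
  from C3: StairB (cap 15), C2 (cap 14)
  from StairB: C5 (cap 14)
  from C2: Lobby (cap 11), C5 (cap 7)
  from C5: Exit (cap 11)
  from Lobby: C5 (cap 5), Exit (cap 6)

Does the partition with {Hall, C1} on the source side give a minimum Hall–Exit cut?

Given cut capacity: 7 + 4 + 4 + 2 = 17.
Augment Hall→C4→StairB→C5→Exit: bottleneck 6, flow now 6.
Augment Hall→C4→C2→C5→Exit: bottleneck 1, flow now 7.
Augment Hall→C1→StairB→C5→Exit: bottleneck 4, flow now 11.
Augment Hall→C1→C2→Lobby→Exit: bottleneck 2, flow now 13.
Augment Hall→C3→C2→Lobby→Exit: bottleneck 4, flow now 17.
No augmenting path remains; maximum flow = 17.
Cut capacity 17 equals the max flow, so it is a minimum cut.

Yes — it is a minimum cut (capacity 17).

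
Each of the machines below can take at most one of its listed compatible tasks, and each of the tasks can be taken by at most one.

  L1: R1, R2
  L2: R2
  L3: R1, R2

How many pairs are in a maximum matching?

Unit-capacity flow: source→left, listed edges, right→sink; max matching = max flow.
Augmenting path L1→R1 (+1); matched 1.
Augmenting path L2→R2 (+1); matched 2.
No augmenting path remains; maximum matching = 2.
König certificate: {R1, R2} is a vertex cover of size 2 (every listed pair touches it), so no matching can be larger.

2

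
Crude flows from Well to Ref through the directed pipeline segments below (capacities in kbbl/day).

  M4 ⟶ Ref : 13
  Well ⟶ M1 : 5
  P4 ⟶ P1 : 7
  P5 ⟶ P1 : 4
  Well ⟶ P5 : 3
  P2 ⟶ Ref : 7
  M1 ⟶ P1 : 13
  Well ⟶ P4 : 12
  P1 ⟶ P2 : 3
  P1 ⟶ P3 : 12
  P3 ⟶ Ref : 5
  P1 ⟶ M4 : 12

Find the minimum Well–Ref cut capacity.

Augment Well→P5→P1→M4→Ref: bottleneck 3, flow now 3.
Augment Well→M1→P1→M4→Ref: bottleneck 5, flow now 8.
Augment Well→P4→P1→M4→Ref: bottleneck 4, flow now 12.
Augment Well→P4→P1→P3→Ref: bottleneck 3, flow now 15.
No augmenting path remains; maximum flow = 15.
By max-flow min-cut, the minimum cut capacity equals the max flow.
In the residual graph, reachable from Well: {Well, P4}.
Min-cut edges: Well→P5 (3), Well→M1 (5), P4→P1 (7); capacity 3 + 5 + 7 = 15.

15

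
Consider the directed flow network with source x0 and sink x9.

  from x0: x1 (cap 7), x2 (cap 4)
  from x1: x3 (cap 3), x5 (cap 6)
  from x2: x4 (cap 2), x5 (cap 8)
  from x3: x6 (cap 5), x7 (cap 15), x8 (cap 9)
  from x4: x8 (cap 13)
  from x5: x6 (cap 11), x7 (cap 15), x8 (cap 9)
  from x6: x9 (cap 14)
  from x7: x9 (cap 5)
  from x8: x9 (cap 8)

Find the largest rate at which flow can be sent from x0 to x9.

Augment x0→x1→x3→x6→x9: bottleneck 3, flow now 3.
Augment x0→x1→x5→x6→x9: bottleneck 4, flow now 7.
Augment x0→x2→x4→x8→x9: bottleneck 2, flow now 9.
Augment x0→x2→x5→x6→x9: bottleneck 2, flow now 11.
No augmenting path remains; maximum flow = 11.
In the residual graph, reachable from x0: {x0}.
Min-cut edges: x0→x1 (7), x0→x2 (4); capacity 7 + 4 = 11.
This cut is saturated, so no flow can exceed 11.

11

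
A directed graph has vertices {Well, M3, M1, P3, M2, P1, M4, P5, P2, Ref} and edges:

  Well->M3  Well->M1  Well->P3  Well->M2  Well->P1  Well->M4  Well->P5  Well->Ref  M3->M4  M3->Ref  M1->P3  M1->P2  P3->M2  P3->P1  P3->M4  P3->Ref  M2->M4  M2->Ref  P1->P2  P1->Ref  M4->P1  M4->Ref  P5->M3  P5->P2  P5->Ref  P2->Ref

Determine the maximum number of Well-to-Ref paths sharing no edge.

Assign every edge capacity 1; by Menger, the answer equals the max flow.
Path Well→Ref (+1); total 1.
Path Well→M3→Ref (+1); total 2.
Path Well→P3→Ref (+1); total 3.
Path Well→M2→Ref (+1); total 4.
Path Well→P1→Ref (+1); total 5.
Path Well→M4→Ref (+1); total 6.
Path Well→P5→Ref (+1); total 7.
Path Well→M1→P2→Ref (+1); total 8.
No residual Well→Ref path; max flow = 8.
Certifying cut of size 8: {Well→M1, Well→M2, Well→M3, Well→M4, Well→P1, Well→P3, Well→P5, Well→Ref}.

8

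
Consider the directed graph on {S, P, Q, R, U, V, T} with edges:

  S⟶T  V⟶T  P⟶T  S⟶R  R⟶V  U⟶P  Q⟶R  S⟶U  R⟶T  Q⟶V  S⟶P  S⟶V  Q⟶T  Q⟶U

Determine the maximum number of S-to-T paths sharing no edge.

Assign every edge capacity 1; by Menger, the answer equals the max flow.
Path S→T (+1); total 1.
Path S→P→T (+1); total 2.
Path S→R→T (+1); total 3.
Path S→V→T (+1); total 4.
No residual S→T path; max flow = 4.
Certifying cut of size 4: {P→T, S→R, S→T, S→V}.

4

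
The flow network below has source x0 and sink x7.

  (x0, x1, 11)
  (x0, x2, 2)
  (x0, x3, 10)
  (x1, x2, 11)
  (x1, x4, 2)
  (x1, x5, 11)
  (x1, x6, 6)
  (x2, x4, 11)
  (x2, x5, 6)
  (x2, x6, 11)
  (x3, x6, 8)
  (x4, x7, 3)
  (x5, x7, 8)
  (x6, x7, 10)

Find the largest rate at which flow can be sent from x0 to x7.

Augment x0→x1→x4→x7: bottleneck 2, flow now 2.
Augment x0→x1→x5→x7: bottleneck 8, flow now 10.
Augment x0→x1→x6→x7: bottleneck 1, flow now 11.
Augment x0→x2→x4→x7: bottleneck 1, flow now 12.
Augment x0→x2→x6→x7: bottleneck 1, flow now 13.
Augment x0→x3→x6→x7: bottleneck 8, flow now 21.
No augmenting path remains; maximum flow = 21.
In the residual graph, reachable from x0: {x0, x3}.
Min-cut edges: x0→x1 (11), x0→x2 (2), x3→x6 (8); capacity 11 + 2 + 8 = 21.
This cut is saturated, so no flow can exceed 21.

21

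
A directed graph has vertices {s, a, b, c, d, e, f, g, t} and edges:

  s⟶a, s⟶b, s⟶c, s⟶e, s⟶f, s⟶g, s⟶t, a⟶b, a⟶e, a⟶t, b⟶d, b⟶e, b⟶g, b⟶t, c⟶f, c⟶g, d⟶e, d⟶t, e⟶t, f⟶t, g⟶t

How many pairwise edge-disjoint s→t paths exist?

Assign every edge capacity 1; by Menger, the answer equals the max flow.
Path s→t (+1); total 1.
Path s→a→t (+1); total 2.
Path s→b→t (+1); total 3.
Path s→e→t (+1); total 4.
Path s→f→t (+1); total 5.
Path s→g→t (+1); total 6.
No residual s→t path; max flow = 6.
Certifying cut of size 6: {f→t, g→t, s→a, s→b, s→e, s→t}.

6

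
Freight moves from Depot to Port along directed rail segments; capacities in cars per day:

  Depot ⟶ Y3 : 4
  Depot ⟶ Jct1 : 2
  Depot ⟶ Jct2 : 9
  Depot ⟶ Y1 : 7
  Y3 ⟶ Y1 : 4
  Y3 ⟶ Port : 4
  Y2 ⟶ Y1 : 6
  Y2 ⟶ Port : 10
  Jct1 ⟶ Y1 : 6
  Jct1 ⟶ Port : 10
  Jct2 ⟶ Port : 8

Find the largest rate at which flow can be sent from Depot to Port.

14

Augment Depot→Y3→Port: bottleneck 4, flow now 4.
Augment Depot→Jct1→Port: bottleneck 2, flow now 6.
Augment Depot→Jct2→Port: bottleneck 8, flow now 14.
No augmenting path remains; maximum flow = 14.
In the residual graph, reachable from Depot: {Depot, Jct2, Y1}.
Min-cut edges: Depot→Y3 (4), Depot→Jct1 (2), Jct2→Port (8); capacity 4 + 2 + 8 = 14.
This cut is saturated, so no flow can exceed 14.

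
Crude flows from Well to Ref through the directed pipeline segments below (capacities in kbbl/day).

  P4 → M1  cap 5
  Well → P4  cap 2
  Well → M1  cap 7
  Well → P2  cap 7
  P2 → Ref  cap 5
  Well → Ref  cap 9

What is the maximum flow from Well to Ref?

Augment Well→Ref: bottleneck 9, flow now 9.
Augment Well→P2→Ref: bottleneck 5, flow now 14.
No augmenting path remains; maximum flow = 14.
In the residual graph, reachable from Well: {Well, P4, M1, P2}.
Min-cut edges: Well→Ref (9), P2→Ref (5); capacity 9 + 5 = 14.
This cut is saturated, so no flow can exceed 14.

14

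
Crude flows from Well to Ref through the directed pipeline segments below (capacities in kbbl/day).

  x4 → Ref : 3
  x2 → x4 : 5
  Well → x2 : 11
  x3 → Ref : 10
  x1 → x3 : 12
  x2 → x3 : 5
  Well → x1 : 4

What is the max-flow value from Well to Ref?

12

Augment Well→x1→x3→Ref: bottleneck 4, flow now 4.
Augment Well→x2→x3→Ref: bottleneck 5, flow now 9.
Augment Well→x2→x4→Ref: bottleneck 3, flow now 12.
No augmenting path remains; maximum flow = 12.
In the residual graph, reachable from Well: {Well, x2, x4}.
Min-cut edges: Well→x1 (4), x2→x3 (5), x4→Ref (3); capacity 4 + 5 + 3 = 12.
This cut is saturated, so no flow can exceed 12.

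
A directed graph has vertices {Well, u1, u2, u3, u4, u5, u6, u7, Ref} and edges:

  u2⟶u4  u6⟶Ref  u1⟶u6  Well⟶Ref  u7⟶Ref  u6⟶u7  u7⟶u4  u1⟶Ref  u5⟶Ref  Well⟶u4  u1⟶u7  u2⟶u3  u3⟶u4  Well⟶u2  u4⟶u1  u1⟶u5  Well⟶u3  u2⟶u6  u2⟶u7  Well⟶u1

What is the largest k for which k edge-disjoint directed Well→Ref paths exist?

Assign every edge capacity 1; by Menger, the answer equals the max flow.
Path Well→Ref (+1); total 1.
Path Well→u1→Ref (+1); total 2.
Path Well→u2→u6→Ref (+1); total 3.
Path Well→u4→u1→u5→Ref (+1); total 4.
No residual Well→Ref path; max flow = 4.
Certifying cut of size 4: {Well→Ref, Well→u1, Well→u2, u4→u1}.

4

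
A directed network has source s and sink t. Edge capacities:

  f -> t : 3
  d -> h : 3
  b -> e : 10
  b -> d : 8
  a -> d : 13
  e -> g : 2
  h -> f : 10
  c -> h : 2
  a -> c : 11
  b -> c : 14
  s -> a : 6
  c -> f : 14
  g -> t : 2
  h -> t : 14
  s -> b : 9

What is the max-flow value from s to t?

10

Augment s→a→c→f→t: bottleneck 3, flow now 3.
Augment s→a→c→h→t: bottleneck 2, flow now 5.
Augment s→a→d→h→t: bottleneck 1, flow now 6.
Augment s→b→d→h→t: bottleneck 2, flow now 8.
Augment s→b→e→g→t: bottleneck 2, flow now 10.
No augmenting path remains; maximum flow = 10.
In the residual graph, reachable from s: {s, a, b, c, d, e, f}.
Min-cut edges: c→h (2), d→h (3), e→g (2), f→t (3); capacity 2 + 3 + 2 + 3 = 10.
This cut is saturated, so no flow can exceed 10.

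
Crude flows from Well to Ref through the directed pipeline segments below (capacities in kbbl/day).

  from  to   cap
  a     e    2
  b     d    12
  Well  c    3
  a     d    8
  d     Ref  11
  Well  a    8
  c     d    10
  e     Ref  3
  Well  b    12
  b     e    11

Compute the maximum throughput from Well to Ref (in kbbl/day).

14

Augment Well→a→d→Ref: bottleneck 8, flow now 8.
Augment Well→b→d→Ref: bottleneck 3, flow now 11.
Augment Well→b→e→Ref: bottleneck 3, flow now 14.
No augmenting path remains; maximum flow = 14.
In the residual graph, reachable from Well: {Well, a, b, c, d, e}.
Min-cut edges: d→Ref (11), e→Ref (3); capacity 11 + 3 = 14.
This cut is saturated, so no flow can exceed 14.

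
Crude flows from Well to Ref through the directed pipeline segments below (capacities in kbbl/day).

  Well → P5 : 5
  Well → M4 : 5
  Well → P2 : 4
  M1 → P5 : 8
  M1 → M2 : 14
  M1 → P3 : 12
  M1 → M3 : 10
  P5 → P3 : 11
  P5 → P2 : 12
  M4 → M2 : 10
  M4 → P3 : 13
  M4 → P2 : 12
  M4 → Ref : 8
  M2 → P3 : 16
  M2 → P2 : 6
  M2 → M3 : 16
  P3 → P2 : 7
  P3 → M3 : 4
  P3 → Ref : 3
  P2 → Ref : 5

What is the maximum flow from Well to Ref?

Augment Well→M4→Ref: bottleneck 5, flow now 5.
Augment Well→P2→Ref: bottleneck 4, flow now 9.
Augment Well→P5→P3→Ref: bottleneck 3, flow now 12.
Augment Well→P5→P2→Ref: bottleneck 1, flow now 13.
No augmenting path remains; maximum flow = 13.
In the residual graph, reachable from Well: {Well, P5, P3, P2, M3}.
Min-cut edges: Well→M4 (5), P3→Ref (3), P2→Ref (5); capacity 5 + 3 + 5 = 13.
This cut is saturated, so no flow can exceed 13.

13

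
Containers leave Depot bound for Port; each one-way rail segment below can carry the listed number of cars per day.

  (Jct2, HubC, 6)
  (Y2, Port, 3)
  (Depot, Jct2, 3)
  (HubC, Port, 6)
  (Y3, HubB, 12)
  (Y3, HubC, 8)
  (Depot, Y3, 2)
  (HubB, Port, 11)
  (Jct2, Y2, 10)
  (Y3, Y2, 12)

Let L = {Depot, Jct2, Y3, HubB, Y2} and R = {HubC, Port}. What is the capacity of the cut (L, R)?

28

Edges leaving {Depot, Jct2, Y3, HubB, Y2}: Jct2→HubC (6), Y3→HubC (8), HubB→Port (11), Y2→Port (3).
Cut capacity = 6 + 8 + 11 + 3 = 28.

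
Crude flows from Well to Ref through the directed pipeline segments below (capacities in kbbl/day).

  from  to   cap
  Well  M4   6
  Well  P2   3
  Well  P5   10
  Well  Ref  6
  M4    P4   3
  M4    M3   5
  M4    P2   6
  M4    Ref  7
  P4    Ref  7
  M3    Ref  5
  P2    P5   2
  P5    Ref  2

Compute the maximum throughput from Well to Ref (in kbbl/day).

Augment Well→Ref: bottleneck 6, flow now 6.
Augment Well→M4→Ref: bottleneck 6, flow now 12.
Augment Well→P5→Ref: bottleneck 2, flow now 14.
No augmenting path remains; maximum flow = 14.
In the residual graph, reachable from Well: {Well, P2, P5}.
Min-cut edges: Well→M4 (6), Well→Ref (6), P5→Ref (2); capacity 6 + 6 + 2 = 14.
This cut is saturated, so no flow can exceed 14.

14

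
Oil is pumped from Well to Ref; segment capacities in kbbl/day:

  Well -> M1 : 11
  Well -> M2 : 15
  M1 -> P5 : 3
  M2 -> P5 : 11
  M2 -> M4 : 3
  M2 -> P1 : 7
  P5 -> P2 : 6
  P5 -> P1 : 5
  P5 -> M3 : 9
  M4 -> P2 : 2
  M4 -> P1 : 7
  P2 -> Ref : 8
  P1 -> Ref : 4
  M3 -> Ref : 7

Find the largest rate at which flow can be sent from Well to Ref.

18

Augment Well→M2→P1→Ref: bottleneck 4, flow now 4.
Augment Well→M1→P5→P2→Ref: bottleneck 3, flow now 7.
Augment Well→M2→P5→P2→Ref: bottleneck 3, flow now 10.
Augment Well→M2→P5→M3→Ref: bottleneck 7, flow now 17.
Augment Well→M2→M4→P2→Ref: bottleneck 1, flow now 18.
No augmenting path remains; maximum flow = 18.
In the residual graph, reachable from Well: {Well, M1}.
Min-cut edges: Well→M2 (15), M1→P5 (3); capacity 15 + 3 = 18.
This cut is saturated, so no flow can exceed 18.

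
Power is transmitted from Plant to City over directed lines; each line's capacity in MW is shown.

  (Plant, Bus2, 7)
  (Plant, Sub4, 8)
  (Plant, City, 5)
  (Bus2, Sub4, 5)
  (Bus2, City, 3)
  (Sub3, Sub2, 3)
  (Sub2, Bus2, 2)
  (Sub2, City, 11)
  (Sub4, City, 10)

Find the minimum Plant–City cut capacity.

Augment Plant→City: bottleneck 5, flow now 5.
Augment Plant→Bus2→City: bottleneck 3, flow now 8.
Augment Plant→Sub4→City: bottleneck 8, flow now 16.
Augment Plant→Bus2→Sub4→City: bottleneck 2, flow now 18.
No augmenting path remains; maximum flow = 18.
By max-flow min-cut, the minimum cut capacity equals the max flow.
In the residual graph, reachable from Plant: {Plant, Bus2, Sub4}.
Min-cut edges: Plant→City (5), Bus2→City (3), Sub4→City (10); capacity 5 + 3 + 10 = 18.

18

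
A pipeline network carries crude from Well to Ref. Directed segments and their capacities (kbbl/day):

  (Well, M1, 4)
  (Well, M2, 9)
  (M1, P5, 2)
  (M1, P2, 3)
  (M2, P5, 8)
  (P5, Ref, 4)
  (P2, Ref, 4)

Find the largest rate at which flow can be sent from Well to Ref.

7

Augment Well→M1→P5→Ref: bottleneck 2, flow now 2.
Augment Well→M1→P2→Ref: bottleneck 2, flow now 4.
Augment Well→M2→P5→Ref: bottleneck 2, flow now 6.
Augment Well→M2→P5→M1→P2→Ref: bottleneck 1, flow now 7. (uses reverse residual edge)
No augmenting path remains; maximum flow = 7.
In the residual graph, reachable from Well: {Well, M1, M2, P5}.
Min-cut edges: M1→P2 (3), P5→Ref (4); capacity 3 + 4 = 7.
This cut is saturated, so no flow can exceed 7.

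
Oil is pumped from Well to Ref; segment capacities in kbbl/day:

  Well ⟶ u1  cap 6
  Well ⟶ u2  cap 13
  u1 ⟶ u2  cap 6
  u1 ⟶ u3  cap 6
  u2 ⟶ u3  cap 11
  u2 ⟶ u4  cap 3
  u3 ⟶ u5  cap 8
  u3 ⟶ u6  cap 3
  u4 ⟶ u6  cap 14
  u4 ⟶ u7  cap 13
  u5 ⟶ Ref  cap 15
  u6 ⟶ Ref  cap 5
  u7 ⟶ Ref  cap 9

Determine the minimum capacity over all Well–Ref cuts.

Augment Well→u1→u3→u5→Ref: bottleneck 6, flow now 6.
Augment Well→u2→u3→u5→Ref: bottleneck 2, flow now 8.
Augment Well→u2→u3→u6→Ref: bottleneck 3, flow now 11.
Augment Well→u2→u4→u6→Ref: bottleneck 2, flow now 13.
Augment Well→u2→u4→u7→Ref: bottleneck 1, flow now 14.
No augmenting path remains; maximum flow = 14.
By max-flow min-cut, the minimum cut capacity equals the max flow.
In the residual graph, reachable from Well: {Well, u1, u2, u3}.
Min-cut edges: u2→u4 (3), u3→u5 (8), u3→u6 (3); capacity 3 + 8 + 3 = 14.

14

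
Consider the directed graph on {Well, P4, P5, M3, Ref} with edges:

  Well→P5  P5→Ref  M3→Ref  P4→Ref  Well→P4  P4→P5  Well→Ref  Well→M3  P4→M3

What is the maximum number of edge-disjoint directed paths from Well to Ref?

4

Assign every edge capacity 1; by Menger, the answer equals the max flow.
Path Well→Ref (+1); total 1.
Path Well→P4→Ref (+1); total 2.
Path Well→P5→Ref (+1); total 3.
Path Well→M3→Ref (+1); total 4.
No residual Well→Ref path; max flow = 4.
Certifying cut of size 4: {Well→M3, Well→P4, Well→P5, Well→Ref}.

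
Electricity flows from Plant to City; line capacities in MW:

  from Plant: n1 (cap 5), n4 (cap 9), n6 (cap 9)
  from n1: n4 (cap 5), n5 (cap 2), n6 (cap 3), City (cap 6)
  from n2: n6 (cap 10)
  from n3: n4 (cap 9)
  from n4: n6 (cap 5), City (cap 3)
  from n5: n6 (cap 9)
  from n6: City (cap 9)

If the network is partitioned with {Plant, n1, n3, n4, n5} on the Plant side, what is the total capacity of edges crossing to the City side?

Edges leaving {Plant, n1, n3, n4, n5}: Plant→n6 (9), n1→n6 (3), n1→City (6), n4→n6 (5), n4→City (3), n5→n6 (9).
Cut capacity = 9 + 3 + 6 + 5 + 3 + 9 = 35.

35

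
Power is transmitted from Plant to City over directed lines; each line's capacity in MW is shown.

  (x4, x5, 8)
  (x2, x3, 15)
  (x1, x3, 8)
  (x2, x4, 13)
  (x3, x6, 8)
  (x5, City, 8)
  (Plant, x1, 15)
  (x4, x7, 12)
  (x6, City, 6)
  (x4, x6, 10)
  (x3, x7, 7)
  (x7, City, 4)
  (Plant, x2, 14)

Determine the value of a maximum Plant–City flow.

18

Augment Plant→x1→x3→x6→City: bottleneck 6, flow now 6.
Augment Plant→x1→x3→x7→City: bottleneck 2, flow now 8.
Augment Plant→x2→x3→x7→City: bottleneck 2, flow now 10.
Augment Plant→x2→x4→x5→City: bottleneck 8, flow now 18.
No augmenting path remains; maximum flow = 18.
In the residual graph, reachable from Plant: {Plant, x1, x2, x3, x4, x6, x7}.
Min-cut edges: x4→x5 (8), x6→City (6), x7→City (4); capacity 8 + 6 + 4 = 18.
This cut is saturated, so no flow can exceed 18.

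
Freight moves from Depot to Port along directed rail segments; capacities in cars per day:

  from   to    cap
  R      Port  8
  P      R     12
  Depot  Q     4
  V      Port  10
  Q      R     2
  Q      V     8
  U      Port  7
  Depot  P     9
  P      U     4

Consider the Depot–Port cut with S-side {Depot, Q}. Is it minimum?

No — its capacity is 19, but the minimum cut has capacity 13.

Given cut capacity: 9 + 2 + 8 = 19.
Augment Depot→P→R→Port: bottleneck 8, flow now 8.
Augment Depot→P→U→Port: bottleneck 1, flow now 9.
Augment Depot→Q→V→Port: bottleneck 4, flow now 13.
No augmenting path remains; maximum flow = 13.
In the residual graph, reachable from Depot: {Depot}.
Min-cut edges: Depot→P (9), Depot→Q (4); capacity 9 + 4 = 13.
Cut capacity 19 exceeds the max flow 13, so it is not minimum.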